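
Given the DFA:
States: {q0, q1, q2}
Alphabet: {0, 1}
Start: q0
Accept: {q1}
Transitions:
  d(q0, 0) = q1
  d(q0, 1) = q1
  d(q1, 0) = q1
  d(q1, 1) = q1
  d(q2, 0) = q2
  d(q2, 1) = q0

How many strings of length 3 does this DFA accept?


Enumerating all length-3 strings:
  "000" -> q1 [accept]
  "001" -> q1 [accept]
  "010" -> q1 [accept]
  "011" -> q1 [accept]
  "100" -> q1 [accept]
  "101" -> q1 [accept]
  "110" -> q1 [accept]
  "111" -> q1 [accept]

8 out of 8


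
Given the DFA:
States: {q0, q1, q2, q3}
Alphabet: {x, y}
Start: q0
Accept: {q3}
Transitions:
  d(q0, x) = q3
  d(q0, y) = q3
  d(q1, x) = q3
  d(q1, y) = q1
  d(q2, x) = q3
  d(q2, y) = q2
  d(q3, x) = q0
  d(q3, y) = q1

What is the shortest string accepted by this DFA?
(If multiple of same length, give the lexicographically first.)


BFS by string length (lex-first path to each state shown):
  len 0: q0<-""
  len 1: q3<-"x"
Found accept state at length 1.

"x"


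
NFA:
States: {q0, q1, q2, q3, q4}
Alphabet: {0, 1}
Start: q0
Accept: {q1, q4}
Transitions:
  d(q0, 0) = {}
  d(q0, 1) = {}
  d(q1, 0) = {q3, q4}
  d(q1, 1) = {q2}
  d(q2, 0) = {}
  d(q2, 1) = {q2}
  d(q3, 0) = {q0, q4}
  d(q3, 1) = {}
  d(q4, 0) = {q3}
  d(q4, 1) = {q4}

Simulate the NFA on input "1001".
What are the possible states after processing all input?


Start: {q0}
  --1--> {}
  --0--> {}
  --0--> {}
  --1--> {}

{} (empty set, no valid transitions)


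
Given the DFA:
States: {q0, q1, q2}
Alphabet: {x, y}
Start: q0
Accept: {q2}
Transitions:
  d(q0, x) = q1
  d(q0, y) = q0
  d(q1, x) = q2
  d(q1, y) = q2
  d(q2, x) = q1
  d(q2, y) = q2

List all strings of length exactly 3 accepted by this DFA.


All strings of length 3: 8 total
Accepted: 4

"xxy", "xyy", "yxx", "yxy"


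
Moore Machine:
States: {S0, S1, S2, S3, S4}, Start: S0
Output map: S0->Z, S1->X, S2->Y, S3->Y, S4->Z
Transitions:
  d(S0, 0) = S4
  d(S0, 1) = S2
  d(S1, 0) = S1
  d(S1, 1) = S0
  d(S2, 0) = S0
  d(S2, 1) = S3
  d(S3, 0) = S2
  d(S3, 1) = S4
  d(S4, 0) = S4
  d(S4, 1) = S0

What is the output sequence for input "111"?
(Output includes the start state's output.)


Start: S0 (output Z)
  --1--> S2 (output Y)
  --1--> S3 (output Y)
  --1--> S4 (output Z)

"ZYYZ"


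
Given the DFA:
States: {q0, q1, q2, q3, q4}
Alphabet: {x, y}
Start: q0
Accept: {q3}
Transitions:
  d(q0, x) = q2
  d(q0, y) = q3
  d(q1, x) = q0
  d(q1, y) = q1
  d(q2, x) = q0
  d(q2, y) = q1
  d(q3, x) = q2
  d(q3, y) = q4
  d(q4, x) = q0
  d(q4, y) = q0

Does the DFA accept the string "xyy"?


Trace: q0 -> q2 -> q1 -> q1
Final state: q1
Accept states: {q3}

No, rejected (final state q1 is not an accept state)


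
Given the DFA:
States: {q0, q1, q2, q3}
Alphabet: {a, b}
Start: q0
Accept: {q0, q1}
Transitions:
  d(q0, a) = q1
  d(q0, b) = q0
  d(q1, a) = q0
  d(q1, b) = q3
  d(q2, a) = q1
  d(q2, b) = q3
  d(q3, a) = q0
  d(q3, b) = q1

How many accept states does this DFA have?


Accept states listed: {q0, q1}
Counting: q0(1) q1(2)

2


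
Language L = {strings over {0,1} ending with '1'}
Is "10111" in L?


last symbol = '1'

Yes, "10111" is in L


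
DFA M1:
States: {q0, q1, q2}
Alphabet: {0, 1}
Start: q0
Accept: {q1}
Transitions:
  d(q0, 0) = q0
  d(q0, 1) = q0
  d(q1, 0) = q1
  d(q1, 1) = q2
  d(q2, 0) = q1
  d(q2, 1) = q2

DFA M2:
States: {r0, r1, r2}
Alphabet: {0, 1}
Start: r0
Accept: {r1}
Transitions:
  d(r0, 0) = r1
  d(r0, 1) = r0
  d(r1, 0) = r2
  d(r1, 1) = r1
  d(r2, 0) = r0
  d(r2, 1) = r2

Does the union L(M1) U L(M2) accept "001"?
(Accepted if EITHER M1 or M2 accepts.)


M1: final=q0 accepted=False
M2: final=r2 accepted=False

No, union rejects (neither accepts)


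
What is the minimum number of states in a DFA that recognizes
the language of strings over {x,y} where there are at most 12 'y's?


States: count = 0, 1, ..., 12 (all accepting; 13 states), plus a dead state for count > 12.
Total: 13 + 1 = 14.

14


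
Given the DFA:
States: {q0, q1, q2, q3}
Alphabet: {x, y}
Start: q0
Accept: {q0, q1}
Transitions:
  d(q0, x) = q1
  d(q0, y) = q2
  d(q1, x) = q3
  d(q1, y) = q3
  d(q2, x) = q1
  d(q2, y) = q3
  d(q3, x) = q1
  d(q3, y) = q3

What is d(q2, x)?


Looking up transition d(q2, x)

q1


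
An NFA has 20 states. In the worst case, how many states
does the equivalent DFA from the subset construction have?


Subset construction: one DFA state per subset of NFA states.
2^20 = 1048576

1048576


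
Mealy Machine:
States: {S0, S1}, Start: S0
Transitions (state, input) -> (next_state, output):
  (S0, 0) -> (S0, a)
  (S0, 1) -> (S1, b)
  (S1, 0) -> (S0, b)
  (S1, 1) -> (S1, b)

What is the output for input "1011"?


Step-by-step:
  (S0, 1) -> (S1, b)
  (S1, 0) -> (S0, b)
  (S0, 1) -> (S1, b)
  (S1, 1) -> (S1, b)

"bbbb"


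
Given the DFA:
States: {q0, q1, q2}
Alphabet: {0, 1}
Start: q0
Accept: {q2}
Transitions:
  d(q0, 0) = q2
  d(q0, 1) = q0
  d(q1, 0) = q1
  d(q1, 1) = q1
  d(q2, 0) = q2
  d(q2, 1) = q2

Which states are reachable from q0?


BFS from q0:
  layer 0: {q0}
  layer 1: {q2}

{q0, q2}


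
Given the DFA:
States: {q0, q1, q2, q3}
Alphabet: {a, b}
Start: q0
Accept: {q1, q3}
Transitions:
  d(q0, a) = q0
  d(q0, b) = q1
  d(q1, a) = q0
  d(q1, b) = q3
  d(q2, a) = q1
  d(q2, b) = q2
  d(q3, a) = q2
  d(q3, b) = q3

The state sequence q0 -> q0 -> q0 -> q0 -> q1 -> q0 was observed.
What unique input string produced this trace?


Trace back each transition to find the symbol:
  q0 --[a]--> q0
  q0 --[a]--> q0
  q0 --[a]--> q0
  q0 --[b]--> q1
  q1 --[a]--> q0

"aaaba"


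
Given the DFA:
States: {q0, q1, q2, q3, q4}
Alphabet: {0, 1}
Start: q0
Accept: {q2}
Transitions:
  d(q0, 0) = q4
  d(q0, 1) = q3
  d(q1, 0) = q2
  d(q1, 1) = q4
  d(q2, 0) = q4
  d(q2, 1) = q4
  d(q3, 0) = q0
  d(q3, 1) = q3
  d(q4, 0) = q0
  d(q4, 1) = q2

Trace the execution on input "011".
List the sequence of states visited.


Input: 011
d(q0, 0) = q4
d(q4, 1) = q2
d(q2, 1) = q4


q0 -> q4 -> q2 -> q4


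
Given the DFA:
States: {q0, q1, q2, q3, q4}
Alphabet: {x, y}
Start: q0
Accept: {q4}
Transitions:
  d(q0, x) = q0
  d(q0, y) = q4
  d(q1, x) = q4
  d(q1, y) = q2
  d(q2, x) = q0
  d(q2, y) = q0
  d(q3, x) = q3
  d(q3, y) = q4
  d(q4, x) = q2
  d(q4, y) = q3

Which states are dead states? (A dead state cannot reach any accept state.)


Forward reachability from each state:
  q0 -> reaches accept state q4 (live)
  q1 -> reaches accept state q4 (live)
  q2 -> reaches accept state q4 (live)
  q3 -> reaches accept state q4 (live)
  q4 -> reaches accept state q4 (live)

None (all states can reach an accept state)


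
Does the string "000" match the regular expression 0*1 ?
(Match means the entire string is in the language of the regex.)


|string| = 3; first = '0'; last = '0'

No, "000" does not match 0*1


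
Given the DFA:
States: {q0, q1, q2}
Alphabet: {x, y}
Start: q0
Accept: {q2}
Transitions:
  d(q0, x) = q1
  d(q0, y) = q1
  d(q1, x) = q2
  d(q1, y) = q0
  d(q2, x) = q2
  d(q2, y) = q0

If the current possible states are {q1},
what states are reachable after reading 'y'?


Apply transition on 'y' from each current state:
  d(q1, y) = q0

{q0}


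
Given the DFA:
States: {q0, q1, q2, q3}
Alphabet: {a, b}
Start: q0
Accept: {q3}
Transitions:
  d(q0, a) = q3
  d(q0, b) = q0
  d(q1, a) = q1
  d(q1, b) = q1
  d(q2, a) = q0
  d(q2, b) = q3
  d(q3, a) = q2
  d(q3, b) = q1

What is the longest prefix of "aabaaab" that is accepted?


Run the DFA, marking each prefix where the state is accepting:
  "" -> q0 [reject]
  "a" -> q3 [accept]
  "aa" -> q2 [reject]
  "aab" -> q3 [accept]
  "aaba" -> q2 [reject]
  "aabaa" -> q0 [reject]
  "aabaaa" -> q3 [accept]
  "aabaaab" -> q1 [reject]

"aabaaa"


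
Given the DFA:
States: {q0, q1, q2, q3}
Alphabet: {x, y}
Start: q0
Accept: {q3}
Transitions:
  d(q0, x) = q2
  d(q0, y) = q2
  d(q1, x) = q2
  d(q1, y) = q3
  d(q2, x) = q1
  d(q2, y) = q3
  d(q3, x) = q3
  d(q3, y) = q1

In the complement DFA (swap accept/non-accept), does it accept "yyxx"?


Trace: q0 -> q2 -> q3 -> q3 -> q3
Final: q3
Original accept: {q3}
Complement: q3 is in original accept

No, complement rejects (original accepts)


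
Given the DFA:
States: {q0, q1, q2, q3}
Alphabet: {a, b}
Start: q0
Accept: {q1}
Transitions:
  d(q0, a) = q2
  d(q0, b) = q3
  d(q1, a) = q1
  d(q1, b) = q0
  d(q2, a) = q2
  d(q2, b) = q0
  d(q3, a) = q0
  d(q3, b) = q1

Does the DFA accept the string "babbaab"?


Trace: q0 -> q3 -> q0 -> q3 -> q1 -> q1 -> q1 -> q0
Final state: q0
Accept states: {q1}

No, rejected (final state q0 is not an accept state)


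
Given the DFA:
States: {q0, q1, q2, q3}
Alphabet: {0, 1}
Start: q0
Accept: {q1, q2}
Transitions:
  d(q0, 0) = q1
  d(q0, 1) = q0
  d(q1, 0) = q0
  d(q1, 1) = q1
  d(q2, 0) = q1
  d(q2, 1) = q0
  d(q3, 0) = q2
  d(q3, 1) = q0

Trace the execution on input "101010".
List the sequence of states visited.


Input: 101010
d(q0, 1) = q0
d(q0, 0) = q1
d(q1, 1) = q1
d(q1, 0) = q0
d(q0, 1) = q0
d(q0, 0) = q1


q0 -> q0 -> q1 -> q1 -> q0 -> q0 -> q1


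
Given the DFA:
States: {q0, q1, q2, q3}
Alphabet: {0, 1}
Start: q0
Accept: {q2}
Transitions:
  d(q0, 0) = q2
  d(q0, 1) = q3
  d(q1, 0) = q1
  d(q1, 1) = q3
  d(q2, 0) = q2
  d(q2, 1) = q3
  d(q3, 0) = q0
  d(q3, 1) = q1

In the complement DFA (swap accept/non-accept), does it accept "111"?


Trace: q0 -> q3 -> q1 -> q3
Final: q3
Original accept: {q2}
Complement: q3 is not in original accept

Yes, complement accepts (original rejects)


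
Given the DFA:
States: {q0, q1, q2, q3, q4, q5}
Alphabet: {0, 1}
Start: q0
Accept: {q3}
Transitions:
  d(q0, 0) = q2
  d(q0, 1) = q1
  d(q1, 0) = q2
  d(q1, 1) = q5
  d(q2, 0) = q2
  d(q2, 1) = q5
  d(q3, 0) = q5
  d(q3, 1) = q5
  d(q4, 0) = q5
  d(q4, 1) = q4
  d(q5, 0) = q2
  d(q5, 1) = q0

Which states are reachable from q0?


BFS from q0:
  layer 0: {q0}
  layer 1: {q1, q2}
  layer 2: {q5}

{q0, q1, q2, q5}


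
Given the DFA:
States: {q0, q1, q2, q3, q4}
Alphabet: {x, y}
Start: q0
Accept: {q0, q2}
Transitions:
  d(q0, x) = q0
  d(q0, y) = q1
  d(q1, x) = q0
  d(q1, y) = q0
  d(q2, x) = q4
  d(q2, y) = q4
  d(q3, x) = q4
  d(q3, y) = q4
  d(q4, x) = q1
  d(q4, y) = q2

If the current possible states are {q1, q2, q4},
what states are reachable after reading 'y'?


Apply transition on 'y' from each current state:
  d(q1, y) = q0
  d(q2, y) = q4
  d(q4, y) = q2

{q0, q2, q4}


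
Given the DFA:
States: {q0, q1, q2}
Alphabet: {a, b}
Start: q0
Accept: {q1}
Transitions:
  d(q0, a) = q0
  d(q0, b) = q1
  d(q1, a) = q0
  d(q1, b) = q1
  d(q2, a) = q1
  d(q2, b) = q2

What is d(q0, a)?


Looking up transition d(q0, a)

q0


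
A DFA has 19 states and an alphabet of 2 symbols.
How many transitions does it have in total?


Each state has exactly one transition per symbol.
19 * 2 = 38

38


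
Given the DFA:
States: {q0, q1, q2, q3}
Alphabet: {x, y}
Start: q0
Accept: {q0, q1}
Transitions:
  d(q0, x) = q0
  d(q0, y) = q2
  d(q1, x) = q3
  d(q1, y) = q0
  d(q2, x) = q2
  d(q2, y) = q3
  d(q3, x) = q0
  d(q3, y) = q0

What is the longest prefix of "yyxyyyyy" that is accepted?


Run the DFA, marking each prefix where the state is accepting:
  "" -> q0 [accept]
  "y" -> q2 [reject]
  "yy" -> q3 [reject]
  "yyx" -> q0 [accept]
  "yyxy" -> q2 [reject]
  "yyxyy" -> q3 [reject]
  "yyxyyy" -> q0 [accept]
  "yyxyyyy" -> q2 [reject]
  "yyxyyyyy" -> q3 [reject]

"yyxyyy"


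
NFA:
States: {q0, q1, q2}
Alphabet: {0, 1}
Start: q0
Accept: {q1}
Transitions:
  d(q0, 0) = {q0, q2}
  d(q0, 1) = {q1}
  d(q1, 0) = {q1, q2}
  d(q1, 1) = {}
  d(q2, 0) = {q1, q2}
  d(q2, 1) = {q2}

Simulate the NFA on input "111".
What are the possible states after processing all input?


Start: {q0}
  --1--> {q1}
  --1--> {}
  --1--> {}

{} (empty set, no valid transitions)


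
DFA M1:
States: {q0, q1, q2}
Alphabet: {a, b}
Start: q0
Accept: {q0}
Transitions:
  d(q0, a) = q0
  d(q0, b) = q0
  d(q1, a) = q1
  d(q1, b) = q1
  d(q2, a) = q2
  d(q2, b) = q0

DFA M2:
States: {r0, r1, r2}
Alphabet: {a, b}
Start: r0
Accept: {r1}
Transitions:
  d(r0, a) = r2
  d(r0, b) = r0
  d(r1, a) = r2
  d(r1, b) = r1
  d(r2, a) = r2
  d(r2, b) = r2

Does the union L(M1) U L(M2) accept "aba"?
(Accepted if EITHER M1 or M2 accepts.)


M1: final=q0 accepted=True
M2: final=r2 accepted=False

Yes, union accepts


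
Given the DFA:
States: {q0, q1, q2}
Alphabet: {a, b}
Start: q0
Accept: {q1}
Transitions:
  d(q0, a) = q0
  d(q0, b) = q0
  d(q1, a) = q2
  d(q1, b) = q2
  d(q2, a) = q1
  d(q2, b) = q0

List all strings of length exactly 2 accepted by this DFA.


All strings of length 2: 4 total
Accepted: 0

None


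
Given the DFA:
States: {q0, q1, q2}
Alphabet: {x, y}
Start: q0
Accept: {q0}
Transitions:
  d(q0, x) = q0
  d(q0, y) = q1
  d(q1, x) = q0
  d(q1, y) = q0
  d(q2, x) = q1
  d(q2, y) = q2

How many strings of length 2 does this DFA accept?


Enumerating all length-2 strings:
  "xx" -> q0 [accept]
  "xy" -> q1 [reject]
  "yx" -> q0 [accept]
  "yy" -> q0 [accept]

3 out of 4


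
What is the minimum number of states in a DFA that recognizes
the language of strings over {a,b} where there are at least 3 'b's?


States: count = 0, 1, ..., 2, and a final '>= 3' state.
Total: 3 + 1 = 4. Accept = '>= 3' state.

4


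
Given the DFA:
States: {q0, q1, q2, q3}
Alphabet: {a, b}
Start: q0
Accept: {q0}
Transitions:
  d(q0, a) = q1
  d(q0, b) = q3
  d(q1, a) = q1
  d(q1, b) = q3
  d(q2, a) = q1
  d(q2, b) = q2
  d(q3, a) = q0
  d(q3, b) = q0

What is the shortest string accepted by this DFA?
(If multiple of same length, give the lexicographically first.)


BFS by string length (lex-first path to each state shown):
  len 0: q0<-""
Found accept state at length 0.

"" (empty string)


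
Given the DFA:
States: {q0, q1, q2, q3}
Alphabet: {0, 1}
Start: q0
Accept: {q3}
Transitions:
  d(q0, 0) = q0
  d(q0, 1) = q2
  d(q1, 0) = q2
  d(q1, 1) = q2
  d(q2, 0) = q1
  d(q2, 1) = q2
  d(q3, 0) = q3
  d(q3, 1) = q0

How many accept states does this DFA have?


Accept states listed: {q3}
Counting: q3(1)

1


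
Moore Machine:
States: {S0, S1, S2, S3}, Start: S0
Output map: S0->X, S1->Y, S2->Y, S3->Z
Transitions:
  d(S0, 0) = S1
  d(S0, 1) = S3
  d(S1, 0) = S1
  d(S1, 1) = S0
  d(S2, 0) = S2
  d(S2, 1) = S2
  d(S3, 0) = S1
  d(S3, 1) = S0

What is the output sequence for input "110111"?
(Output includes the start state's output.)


Start: S0 (output X)
  --1--> S3 (output Z)
  --1--> S0 (output X)
  --0--> S1 (output Y)
  --1--> S0 (output X)
  --1--> S3 (output Z)
  --1--> S0 (output X)

"XZXYXZX"


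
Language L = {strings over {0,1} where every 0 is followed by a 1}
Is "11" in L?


'00' present: False; ends with '0': False

Yes, "11" is in L


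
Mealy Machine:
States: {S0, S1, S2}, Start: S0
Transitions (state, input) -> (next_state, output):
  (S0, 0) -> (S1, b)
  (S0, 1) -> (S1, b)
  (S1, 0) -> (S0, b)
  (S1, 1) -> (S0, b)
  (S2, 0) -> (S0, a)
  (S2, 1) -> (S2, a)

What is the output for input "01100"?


Step-by-step:
  (S0, 0) -> (S1, b)
  (S1, 1) -> (S0, b)
  (S0, 1) -> (S1, b)
  (S1, 0) -> (S0, b)
  (S0, 0) -> (S1, b)

"bbbbb"


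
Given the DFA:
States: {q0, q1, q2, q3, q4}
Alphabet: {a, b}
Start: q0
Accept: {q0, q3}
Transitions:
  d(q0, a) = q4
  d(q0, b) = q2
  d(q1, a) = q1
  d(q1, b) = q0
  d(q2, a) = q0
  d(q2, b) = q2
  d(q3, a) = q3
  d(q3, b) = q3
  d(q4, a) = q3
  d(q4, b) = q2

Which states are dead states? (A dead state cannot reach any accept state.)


Forward reachability from each state:
  q0 -> reaches accept state q0 (live)
  q1 -> reaches accept state q0 (live)
  q2 -> reaches accept state q0 (live)
  q3 -> reaches accept state q3 (live)
  q4 -> reaches accept state q0 (live)

None (all states can reach an accept state)


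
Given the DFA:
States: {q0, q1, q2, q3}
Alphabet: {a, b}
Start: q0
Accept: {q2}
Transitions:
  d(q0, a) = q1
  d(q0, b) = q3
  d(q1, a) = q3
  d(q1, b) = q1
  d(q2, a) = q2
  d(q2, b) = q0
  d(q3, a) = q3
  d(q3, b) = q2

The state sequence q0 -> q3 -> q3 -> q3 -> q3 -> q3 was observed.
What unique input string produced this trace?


Trace back each transition to find the symbol:
  q0 --[b]--> q3
  q3 --[a]--> q3
  q3 --[a]--> q3
  q3 --[a]--> q3
  q3 --[a]--> q3

"baaaa"


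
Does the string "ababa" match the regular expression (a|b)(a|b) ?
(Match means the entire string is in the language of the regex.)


|string| = 5; first = 'a'; last = 'a'

No, "ababa" does not match (a|b)(a|b)


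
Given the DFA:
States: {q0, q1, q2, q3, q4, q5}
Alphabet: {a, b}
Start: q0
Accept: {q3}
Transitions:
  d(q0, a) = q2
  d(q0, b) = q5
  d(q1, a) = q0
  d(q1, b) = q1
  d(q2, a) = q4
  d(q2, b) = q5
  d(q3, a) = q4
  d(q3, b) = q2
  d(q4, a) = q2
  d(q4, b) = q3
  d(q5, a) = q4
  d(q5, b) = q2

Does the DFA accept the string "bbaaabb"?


Trace: q0 -> q5 -> q2 -> q4 -> q2 -> q4 -> q3 -> q2
Final state: q2
Accept states: {q3}

No, rejected (final state q2 is not an accept state)


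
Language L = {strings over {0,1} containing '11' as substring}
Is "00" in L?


'11' does not occur

No, "00" is not in L


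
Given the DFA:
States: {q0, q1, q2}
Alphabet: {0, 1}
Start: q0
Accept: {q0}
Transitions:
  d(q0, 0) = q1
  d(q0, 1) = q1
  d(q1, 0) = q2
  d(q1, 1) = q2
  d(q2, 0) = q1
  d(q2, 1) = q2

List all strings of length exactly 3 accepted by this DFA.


All strings of length 3: 8 total
Accepted: 0

None


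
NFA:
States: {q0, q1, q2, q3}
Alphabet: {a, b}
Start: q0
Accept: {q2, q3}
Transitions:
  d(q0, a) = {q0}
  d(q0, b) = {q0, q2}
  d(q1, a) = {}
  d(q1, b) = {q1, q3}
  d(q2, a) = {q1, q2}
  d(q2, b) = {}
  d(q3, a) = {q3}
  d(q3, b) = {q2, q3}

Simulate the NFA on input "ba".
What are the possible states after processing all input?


Start: {q0}
  --b--> {q0, q2}
  --a--> {q0, q1, q2}

{q0, q1, q2}


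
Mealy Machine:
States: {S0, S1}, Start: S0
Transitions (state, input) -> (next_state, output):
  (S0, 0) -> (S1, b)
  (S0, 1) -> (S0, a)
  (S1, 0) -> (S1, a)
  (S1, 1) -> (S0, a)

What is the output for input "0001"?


Step-by-step:
  (S0, 0) -> (S1, b)
  (S1, 0) -> (S1, a)
  (S1, 0) -> (S1, a)
  (S1, 1) -> (S0, a)

"baaa"


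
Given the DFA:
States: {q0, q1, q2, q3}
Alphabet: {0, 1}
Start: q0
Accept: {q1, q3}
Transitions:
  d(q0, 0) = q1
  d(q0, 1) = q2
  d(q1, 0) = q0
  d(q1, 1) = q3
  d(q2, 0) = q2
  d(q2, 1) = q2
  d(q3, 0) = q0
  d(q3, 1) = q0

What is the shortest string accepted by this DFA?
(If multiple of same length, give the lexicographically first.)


BFS by string length (lex-first path to each state shown):
  len 0: q0<-""
  len 1: q1<-"0", q2<-"1"
Found accept state at length 1.

"0"


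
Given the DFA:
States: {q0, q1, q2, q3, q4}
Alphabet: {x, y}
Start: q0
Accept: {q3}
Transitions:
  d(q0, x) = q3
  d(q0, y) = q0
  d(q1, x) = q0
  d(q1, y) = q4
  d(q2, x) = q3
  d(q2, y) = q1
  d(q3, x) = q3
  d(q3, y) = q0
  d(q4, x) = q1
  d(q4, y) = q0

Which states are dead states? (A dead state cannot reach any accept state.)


Forward reachability from each state:
  q0 -> reaches accept state q3 (live)
  q1 -> reaches accept state q3 (live)
  q2 -> reaches accept state q3 (live)
  q3 -> reaches accept state q3 (live)
  q4 -> reaches accept state q3 (live)

None (all states can reach an accept state)


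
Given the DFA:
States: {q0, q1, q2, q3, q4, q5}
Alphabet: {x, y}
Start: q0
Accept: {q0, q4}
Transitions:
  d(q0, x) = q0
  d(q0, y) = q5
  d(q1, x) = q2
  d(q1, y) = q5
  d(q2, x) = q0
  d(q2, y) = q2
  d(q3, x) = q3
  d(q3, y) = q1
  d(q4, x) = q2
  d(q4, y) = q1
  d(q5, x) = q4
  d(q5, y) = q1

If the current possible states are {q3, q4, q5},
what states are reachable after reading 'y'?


Apply transition on 'y' from each current state:
  d(q3, y) = q1
  d(q4, y) = q1
  d(q5, y) = q1

{q1}


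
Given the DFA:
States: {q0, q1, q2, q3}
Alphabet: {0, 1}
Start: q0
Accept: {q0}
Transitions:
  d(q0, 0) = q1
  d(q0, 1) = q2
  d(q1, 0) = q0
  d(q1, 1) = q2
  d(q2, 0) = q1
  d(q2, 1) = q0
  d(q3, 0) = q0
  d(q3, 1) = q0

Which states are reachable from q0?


BFS from q0:
  layer 0: {q0}
  layer 1: {q1, q2}

{q0, q1, q2}


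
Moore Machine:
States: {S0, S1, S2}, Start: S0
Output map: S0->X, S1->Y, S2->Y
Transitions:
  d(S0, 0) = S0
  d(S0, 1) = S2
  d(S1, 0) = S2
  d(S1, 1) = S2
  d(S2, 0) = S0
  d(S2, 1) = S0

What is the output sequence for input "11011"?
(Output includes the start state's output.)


Start: S0 (output X)
  --1--> S2 (output Y)
  --1--> S0 (output X)
  --0--> S0 (output X)
  --1--> S2 (output Y)
  --1--> S0 (output X)

"XYXXYX"


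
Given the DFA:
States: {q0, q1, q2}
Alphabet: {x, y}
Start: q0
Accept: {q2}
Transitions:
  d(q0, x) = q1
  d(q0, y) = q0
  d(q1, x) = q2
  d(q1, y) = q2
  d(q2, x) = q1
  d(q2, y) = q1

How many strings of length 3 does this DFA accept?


Enumerating all length-3 strings:
  "xxx" -> q1 [reject]
  "xxy" -> q1 [reject]
  "xyx" -> q1 [reject]
  "xyy" -> q1 [reject]
  "yxx" -> q2 [accept]
  "yxy" -> q2 [accept]
  "yyx" -> q1 [reject]
  "yyy" -> q0 [reject]

2 out of 8


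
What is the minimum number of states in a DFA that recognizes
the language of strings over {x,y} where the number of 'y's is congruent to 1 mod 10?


States track (count of 'y') mod 10.
Need 10 states: one per remainder 0..9; accept = remainder 1.

10


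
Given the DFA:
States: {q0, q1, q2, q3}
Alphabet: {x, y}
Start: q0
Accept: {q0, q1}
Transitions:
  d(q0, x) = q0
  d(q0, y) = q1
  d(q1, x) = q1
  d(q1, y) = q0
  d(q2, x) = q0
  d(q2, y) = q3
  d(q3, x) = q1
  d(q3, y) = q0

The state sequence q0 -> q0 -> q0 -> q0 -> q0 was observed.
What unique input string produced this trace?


Trace back each transition to find the symbol:
  q0 --[x]--> q0
  q0 --[x]--> q0
  q0 --[x]--> q0
  q0 --[x]--> q0

"xxxx"


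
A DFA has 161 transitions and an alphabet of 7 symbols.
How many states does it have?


Each state has exactly one transition per symbol.
states = transitions / |alphabet| = 161 / 7 = 23

23


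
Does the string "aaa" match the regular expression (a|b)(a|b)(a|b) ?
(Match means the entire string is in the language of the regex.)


|string| = 3; first = 'a'; last = 'a'

Yes, "aaa" matches (a|b)(a|b)(a|b)


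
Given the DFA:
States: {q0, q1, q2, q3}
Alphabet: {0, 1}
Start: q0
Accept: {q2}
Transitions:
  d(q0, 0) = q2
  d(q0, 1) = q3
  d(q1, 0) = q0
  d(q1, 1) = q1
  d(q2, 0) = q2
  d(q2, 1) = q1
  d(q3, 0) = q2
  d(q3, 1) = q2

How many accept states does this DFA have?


Accept states listed: {q2}
Counting: q2(1)

1


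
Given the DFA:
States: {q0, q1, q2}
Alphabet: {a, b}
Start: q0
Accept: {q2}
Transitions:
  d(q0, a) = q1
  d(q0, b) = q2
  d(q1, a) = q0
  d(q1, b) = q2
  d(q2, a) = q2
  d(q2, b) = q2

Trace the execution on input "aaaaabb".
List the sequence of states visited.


Input: aaaaabb
d(q0, a) = q1
d(q1, a) = q0
d(q0, a) = q1
d(q1, a) = q0
d(q0, a) = q1
d(q1, b) = q2
d(q2, b) = q2


q0 -> q1 -> q0 -> q1 -> q0 -> q1 -> q2 -> q2


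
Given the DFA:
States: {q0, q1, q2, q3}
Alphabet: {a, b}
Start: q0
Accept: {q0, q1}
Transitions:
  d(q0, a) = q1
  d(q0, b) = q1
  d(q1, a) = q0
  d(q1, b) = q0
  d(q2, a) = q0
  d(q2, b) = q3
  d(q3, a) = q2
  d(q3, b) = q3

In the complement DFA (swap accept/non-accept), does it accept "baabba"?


Trace: q0 -> q1 -> q0 -> q1 -> q0 -> q1 -> q0
Final: q0
Original accept: {q0, q1}
Complement: q0 is in original accept

No, complement rejects (original accepts)


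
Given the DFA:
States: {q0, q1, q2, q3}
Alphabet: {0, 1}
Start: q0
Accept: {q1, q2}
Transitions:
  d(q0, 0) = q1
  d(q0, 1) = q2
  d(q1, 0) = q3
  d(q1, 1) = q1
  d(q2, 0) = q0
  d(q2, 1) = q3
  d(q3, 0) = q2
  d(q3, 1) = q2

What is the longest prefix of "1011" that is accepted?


Run the DFA, marking each prefix where the state is accepting:
  "" -> q0 [reject]
  "1" -> q2 [accept]
  "10" -> q0 [reject]
  "101" -> q2 [accept]
  "1011" -> q3 [reject]

"101"


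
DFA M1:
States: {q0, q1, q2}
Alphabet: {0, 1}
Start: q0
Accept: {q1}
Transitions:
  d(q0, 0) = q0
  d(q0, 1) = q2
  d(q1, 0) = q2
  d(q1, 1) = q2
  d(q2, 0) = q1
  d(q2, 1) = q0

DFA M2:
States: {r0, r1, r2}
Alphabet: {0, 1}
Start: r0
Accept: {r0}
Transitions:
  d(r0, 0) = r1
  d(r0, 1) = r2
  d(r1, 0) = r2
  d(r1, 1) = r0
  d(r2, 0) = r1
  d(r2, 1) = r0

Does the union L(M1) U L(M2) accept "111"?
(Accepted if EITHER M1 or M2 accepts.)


M1: final=q2 accepted=False
M2: final=r2 accepted=False

No, union rejects (neither accepts)


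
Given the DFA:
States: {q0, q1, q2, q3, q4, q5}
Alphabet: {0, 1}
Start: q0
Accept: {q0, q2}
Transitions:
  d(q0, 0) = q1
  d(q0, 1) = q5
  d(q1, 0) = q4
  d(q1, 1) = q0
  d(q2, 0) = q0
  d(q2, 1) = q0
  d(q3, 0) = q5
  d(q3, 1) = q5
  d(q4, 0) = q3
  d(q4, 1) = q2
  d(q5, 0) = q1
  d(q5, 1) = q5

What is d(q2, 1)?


Looking up transition d(q2, 1)

q0


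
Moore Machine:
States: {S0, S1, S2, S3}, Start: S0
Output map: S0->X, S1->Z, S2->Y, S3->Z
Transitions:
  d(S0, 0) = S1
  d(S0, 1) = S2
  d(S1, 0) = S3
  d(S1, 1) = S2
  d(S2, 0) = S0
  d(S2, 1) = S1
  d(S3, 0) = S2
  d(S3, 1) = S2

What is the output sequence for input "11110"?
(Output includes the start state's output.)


Start: S0 (output X)
  --1--> S2 (output Y)
  --1--> S1 (output Z)
  --1--> S2 (output Y)
  --1--> S1 (output Z)
  --0--> S3 (output Z)

"XYZYZZ"


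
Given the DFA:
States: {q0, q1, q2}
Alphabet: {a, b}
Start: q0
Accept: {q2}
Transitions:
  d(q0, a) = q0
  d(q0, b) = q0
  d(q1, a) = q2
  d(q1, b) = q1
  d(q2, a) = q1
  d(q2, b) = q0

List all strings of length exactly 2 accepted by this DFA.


All strings of length 2: 4 total
Accepted: 0

None


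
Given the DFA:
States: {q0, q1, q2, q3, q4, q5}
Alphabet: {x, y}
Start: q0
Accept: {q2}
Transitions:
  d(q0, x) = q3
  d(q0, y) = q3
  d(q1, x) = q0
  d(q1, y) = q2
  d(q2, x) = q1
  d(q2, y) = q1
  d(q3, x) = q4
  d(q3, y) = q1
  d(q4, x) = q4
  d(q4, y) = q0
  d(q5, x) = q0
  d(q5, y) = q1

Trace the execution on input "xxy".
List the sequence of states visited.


Input: xxy
d(q0, x) = q3
d(q3, x) = q4
d(q4, y) = q0


q0 -> q3 -> q4 -> q0


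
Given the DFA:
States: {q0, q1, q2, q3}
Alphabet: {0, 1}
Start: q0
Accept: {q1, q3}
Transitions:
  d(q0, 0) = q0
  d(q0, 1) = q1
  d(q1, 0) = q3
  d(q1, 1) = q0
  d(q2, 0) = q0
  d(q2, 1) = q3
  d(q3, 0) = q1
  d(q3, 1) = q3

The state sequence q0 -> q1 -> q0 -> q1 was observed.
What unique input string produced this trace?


Trace back each transition to find the symbol:
  q0 --[1]--> q1
  q1 --[1]--> q0
  q0 --[1]--> q1

"111"


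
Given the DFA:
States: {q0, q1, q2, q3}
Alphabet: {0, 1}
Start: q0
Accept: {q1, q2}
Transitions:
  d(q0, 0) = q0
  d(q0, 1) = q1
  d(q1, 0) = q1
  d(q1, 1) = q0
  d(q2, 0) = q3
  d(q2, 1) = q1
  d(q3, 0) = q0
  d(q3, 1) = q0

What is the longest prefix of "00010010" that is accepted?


Run the DFA, marking each prefix where the state is accepting:
  "" -> q0 [reject]
  "0" -> q0 [reject]
  "00" -> q0 [reject]
  "000" -> q0 [reject]
  "0001" -> q1 [accept]
  "00010" -> q1 [accept]
  "000100" -> q1 [accept]
  "0001001" -> q0 [reject]
  "00010010" -> q0 [reject]

"000100"


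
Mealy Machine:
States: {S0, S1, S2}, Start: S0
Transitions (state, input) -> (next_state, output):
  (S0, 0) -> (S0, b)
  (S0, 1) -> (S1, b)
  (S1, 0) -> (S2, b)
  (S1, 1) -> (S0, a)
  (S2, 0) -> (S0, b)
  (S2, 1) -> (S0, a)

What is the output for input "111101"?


Step-by-step:
  (S0, 1) -> (S1, b)
  (S1, 1) -> (S0, a)
  (S0, 1) -> (S1, b)
  (S1, 1) -> (S0, a)
  (S0, 0) -> (S0, b)
  (S0, 1) -> (S1, b)

"bababb"


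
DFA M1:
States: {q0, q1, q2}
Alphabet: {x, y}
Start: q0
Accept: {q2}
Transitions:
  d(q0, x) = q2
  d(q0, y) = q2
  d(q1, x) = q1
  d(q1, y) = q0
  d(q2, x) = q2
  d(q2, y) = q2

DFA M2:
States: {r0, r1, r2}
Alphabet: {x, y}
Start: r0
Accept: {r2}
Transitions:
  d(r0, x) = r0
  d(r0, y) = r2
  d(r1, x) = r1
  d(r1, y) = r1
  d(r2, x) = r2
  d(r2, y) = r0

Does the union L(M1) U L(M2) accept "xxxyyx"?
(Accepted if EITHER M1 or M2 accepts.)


M1: final=q2 accepted=True
M2: final=r0 accepted=False

Yes, union accepts


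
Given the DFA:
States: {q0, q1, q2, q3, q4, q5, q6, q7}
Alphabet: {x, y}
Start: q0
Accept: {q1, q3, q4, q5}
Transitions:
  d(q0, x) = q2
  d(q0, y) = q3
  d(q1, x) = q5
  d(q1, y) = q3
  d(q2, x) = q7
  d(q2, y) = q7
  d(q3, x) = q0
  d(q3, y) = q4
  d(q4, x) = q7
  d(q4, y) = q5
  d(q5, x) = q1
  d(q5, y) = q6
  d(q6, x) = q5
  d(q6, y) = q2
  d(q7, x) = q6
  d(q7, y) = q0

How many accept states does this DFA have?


Accept states listed: {q1, q3, q4, q5}
Counting: q1(1) q3(2) q4(3) q5(4)

4


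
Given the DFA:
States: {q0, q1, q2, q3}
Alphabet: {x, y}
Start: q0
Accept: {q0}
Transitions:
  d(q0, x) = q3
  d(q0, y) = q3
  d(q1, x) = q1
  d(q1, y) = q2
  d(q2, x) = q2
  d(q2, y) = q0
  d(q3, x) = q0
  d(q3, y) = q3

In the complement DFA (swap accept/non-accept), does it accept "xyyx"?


Trace: q0 -> q3 -> q3 -> q3 -> q0
Final: q0
Original accept: {q0}
Complement: q0 is in original accept

No, complement rejects (original accepts)


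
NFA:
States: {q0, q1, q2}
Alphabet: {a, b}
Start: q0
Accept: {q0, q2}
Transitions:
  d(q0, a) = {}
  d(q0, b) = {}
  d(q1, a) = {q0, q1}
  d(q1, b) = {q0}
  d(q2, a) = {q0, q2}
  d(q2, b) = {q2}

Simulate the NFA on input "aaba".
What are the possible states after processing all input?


Start: {q0}
  --a--> {}
  --a--> {}
  --b--> {}
  --a--> {}

{} (empty set, no valid transitions)


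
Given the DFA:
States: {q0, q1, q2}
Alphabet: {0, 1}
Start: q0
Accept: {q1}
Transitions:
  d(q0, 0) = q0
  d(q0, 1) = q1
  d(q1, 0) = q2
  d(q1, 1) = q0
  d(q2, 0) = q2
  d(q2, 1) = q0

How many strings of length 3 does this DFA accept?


Enumerating all length-3 strings:
  "000" -> q0 [reject]
  "001" -> q1 [accept]
  "010" -> q2 [reject]
  "011" -> q0 [reject]
  "100" -> q2 [reject]
  "101" -> q0 [reject]
  "110" -> q0 [reject]
  "111" -> q1 [accept]

2 out of 8


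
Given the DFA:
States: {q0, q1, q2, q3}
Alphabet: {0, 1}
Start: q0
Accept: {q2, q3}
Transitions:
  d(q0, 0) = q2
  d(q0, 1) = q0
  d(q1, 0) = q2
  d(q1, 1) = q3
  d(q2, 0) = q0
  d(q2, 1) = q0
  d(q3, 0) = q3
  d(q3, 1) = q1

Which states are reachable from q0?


BFS from q0:
  layer 0: {q0}
  layer 1: {q2}

{q0, q2}


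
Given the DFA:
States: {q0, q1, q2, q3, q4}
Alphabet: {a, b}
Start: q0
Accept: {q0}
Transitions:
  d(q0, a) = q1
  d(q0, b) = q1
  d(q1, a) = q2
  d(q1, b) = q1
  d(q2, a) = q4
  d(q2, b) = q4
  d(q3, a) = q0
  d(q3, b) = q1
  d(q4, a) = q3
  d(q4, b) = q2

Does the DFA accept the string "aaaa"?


Trace: q0 -> q1 -> q2 -> q4 -> q3
Final state: q3
Accept states: {q0}

No, rejected (final state q3 is not an accept state)


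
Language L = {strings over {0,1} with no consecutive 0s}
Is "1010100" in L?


'00' occurs at index 5

No, "1010100" is not in L


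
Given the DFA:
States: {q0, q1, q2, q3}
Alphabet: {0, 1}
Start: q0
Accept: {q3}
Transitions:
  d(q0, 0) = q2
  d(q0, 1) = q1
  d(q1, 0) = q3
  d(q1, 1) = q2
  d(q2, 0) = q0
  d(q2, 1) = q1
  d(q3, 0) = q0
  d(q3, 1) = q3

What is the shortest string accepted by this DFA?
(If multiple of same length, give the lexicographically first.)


BFS by string length (lex-first path to each state shown):
  len 0: q0<-""
  len 1: q1<-"1", q2<-"0"
  len 2: q0<-"00", q1<-"01", q2<-"11", q3<-"10"
Found accept state at length 2.

"10"


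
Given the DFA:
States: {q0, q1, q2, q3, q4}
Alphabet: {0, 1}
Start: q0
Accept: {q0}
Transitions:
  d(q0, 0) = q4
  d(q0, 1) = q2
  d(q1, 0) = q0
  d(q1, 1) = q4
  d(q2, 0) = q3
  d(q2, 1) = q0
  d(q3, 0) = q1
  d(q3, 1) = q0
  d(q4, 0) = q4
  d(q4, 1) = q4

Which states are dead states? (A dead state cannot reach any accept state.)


Forward reachability from each state:
  q0 -> reaches accept state q0 (live)
  q1 -> reaches accept state q0 (live)
  q2 -> reaches accept state q0 (live)
  q3 -> reaches accept state q0 (live)
  q4 -> reaches {q4}, no accept state (dead)

{q4}


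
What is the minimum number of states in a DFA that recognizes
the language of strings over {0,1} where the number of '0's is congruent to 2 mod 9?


States track (count of '0') mod 9.
Need 9 states: one per remainder 0..8; accept = remainder 2.

9


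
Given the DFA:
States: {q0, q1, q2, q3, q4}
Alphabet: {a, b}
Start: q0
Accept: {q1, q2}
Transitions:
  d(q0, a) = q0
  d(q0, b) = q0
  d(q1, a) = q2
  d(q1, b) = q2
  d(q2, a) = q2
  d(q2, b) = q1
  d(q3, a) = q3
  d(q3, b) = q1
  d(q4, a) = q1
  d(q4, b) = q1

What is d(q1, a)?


Looking up transition d(q1, a)

q2


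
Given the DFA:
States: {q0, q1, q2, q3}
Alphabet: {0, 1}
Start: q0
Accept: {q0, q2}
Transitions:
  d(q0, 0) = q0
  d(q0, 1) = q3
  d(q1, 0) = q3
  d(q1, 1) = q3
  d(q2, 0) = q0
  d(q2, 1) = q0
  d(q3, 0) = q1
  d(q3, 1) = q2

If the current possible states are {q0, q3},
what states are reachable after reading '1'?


Apply transition on '1' from each current state:
  d(q0, 1) = q3
  d(q3, 1) = q2

{q2, q3}


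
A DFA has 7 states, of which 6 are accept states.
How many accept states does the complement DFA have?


Complement swaps accept and non-accept states.
7 - 6 = 1

1


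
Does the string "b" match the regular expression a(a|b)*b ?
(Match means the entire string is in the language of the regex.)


|string| = 1; first = 'b'; last = 'b'

No, "b" does not match a(a|b)*b


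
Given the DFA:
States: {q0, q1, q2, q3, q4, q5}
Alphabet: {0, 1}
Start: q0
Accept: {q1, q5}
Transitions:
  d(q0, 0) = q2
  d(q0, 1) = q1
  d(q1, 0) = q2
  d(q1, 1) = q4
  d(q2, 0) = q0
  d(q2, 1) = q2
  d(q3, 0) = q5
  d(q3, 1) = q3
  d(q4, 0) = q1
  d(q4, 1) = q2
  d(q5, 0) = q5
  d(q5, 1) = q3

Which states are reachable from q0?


BFS from q0:
  layer 0: {q0}
  layer 1: {q1, q2}
  layer 2: {q4}

{q0, q1, q2, q4}


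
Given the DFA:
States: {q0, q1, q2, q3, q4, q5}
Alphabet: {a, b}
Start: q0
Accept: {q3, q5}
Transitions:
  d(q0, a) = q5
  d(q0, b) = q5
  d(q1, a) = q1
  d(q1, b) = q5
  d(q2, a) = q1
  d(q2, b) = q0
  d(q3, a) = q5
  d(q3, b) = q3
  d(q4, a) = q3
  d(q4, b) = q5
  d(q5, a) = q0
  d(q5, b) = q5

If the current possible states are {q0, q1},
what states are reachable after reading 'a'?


Apply transition on 'a' from each current state:
  d(q0, a) = q5
  d(q1, a) = q1

{q1, q5}


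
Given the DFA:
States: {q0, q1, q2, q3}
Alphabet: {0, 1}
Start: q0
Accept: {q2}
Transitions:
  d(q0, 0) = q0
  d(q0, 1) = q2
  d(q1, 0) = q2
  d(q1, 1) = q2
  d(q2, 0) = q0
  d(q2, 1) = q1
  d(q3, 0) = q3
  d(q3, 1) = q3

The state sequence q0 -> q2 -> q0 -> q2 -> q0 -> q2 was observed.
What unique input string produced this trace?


Trace back each transition to find the symbol:
  q0 --[1]--> q2
  q2 --[0]--> q0
  q0 --[1]--> q2
  q2 --[0]--> q0
  q0 --[1]--> q2

"10101"


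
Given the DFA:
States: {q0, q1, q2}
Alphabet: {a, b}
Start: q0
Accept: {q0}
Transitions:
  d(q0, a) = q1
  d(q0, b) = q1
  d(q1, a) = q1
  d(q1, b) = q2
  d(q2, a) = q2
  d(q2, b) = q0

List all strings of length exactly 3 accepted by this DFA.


All strings of length 3: 8 total
Accepted: 2

"abb", "bbb"


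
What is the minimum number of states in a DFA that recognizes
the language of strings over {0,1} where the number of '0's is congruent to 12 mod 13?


States track (count of '0') mod 13.
Need 13 states: one per remainder 0..12; accept = remainder 12.

13


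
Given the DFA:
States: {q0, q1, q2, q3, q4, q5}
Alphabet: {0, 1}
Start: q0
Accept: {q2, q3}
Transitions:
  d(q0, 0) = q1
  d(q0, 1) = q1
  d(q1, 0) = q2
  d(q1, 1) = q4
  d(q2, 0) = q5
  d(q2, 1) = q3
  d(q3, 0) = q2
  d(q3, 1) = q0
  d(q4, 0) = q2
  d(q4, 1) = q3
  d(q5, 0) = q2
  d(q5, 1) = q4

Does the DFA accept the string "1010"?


Trace: q0 -> q1 -> q2 -> q3 -> q2
Final state: q2
Accept states: {q2, q3}

Yes, accepted (final state q2 is an accept state)


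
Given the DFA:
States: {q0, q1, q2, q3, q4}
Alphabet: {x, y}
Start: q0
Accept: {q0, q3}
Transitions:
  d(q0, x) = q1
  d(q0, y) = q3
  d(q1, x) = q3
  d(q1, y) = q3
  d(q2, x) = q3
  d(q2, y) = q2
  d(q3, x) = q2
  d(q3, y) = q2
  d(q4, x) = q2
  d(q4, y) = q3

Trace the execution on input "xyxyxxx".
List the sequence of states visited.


Input: xyxyxxx
d(q0, x) = q1
d(q1, y) = q3
d(q3, x) = q2
d(q2, y) = q2
d(q2, x) = q3
d(q3, x) = q2
d(q2, x) = q3


q0 -> q1 -> q3 -> q2 -> q2 -> q3 -> q2 -> q3


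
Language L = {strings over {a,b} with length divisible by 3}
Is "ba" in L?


length = 2; 2 mod 3 = 2

No, "ba" is not in L


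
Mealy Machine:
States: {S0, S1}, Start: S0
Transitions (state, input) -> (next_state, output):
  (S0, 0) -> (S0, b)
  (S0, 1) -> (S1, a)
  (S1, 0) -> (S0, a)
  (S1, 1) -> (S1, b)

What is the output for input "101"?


Step-by-step:
  (S0, 1) -> (S1, a)
  (S1, 0) -> (S0, a)
  (S0, 1) -> (S1, a)

"aaa"


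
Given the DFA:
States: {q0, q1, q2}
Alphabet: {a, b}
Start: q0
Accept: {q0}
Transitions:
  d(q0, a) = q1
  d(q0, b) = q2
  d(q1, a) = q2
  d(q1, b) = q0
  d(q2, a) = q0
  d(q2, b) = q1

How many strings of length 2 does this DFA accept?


Enumerating all length-2 strings:
  "aa" -> q2 [reject]
  "ab" -> q0 [accept]
  "ba" -> q0 [accept]
  "bb" -> q1 [reject]

2 out of 4


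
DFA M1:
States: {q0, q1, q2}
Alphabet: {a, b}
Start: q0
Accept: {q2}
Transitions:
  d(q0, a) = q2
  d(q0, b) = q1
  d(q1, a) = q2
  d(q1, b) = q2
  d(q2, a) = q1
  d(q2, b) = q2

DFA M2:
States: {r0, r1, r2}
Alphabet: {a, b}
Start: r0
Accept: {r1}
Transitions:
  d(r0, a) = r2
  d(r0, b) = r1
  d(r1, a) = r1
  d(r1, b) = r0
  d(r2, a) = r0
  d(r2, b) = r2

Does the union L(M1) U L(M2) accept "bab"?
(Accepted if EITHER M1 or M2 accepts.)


M1: final=q2 accepted=True
M2: final=r0 accepted=False

Yes, union accepts


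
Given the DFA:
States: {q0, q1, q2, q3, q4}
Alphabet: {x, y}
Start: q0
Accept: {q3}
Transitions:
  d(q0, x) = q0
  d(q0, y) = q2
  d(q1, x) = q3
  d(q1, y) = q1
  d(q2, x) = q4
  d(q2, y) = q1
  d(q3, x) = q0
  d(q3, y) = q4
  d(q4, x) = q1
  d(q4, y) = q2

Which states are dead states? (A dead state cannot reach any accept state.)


Forward reachability from each state:
  q0 -> reaches accept state q3 (live)
  q1 -> reaches accept state q3 (live)
  q2 -> reaches accept state q3 (live)
  q3 -> reaches accept state q3 (live)
  q4 -> reaches accept state q3 (live)

None (all states can reach an accept state)


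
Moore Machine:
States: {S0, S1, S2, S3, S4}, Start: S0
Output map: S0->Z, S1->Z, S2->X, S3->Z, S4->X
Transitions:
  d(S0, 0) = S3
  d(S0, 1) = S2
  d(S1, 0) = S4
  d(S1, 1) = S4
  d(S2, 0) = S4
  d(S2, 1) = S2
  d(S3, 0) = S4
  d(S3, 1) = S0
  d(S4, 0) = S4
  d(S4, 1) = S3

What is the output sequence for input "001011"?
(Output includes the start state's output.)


Start: S0 (output Z)
  --0--> S3 (output Z)
  --0--> S4 (output X)
  --1--> S3 (output Z)
  --0--> S4 (output X)
  --1--> S3 (output Z)
  --1--> S0 (output Z)

"ZZXZXZZ"


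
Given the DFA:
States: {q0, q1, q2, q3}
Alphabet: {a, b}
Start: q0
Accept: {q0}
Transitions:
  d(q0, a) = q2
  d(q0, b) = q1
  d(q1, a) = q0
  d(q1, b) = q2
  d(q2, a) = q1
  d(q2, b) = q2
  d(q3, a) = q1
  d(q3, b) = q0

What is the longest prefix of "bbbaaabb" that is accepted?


Run the DFA, marking each prefix where the state is accepting:
  "" -> q0 [accept]
  "b" -> q1 [reject]
  "bb" -> q2 [reject]
  "bbb" -> q2 [reject]
  "bbba" -> q1 [reject]
  "bbbaa" -> q0 [accept]
  "bbbaaa" -> q2 [reject]
  "bbbaaab" -> q2 [reject]
  "bbbaaabb" -> q2 [reject]

"bbbaa"


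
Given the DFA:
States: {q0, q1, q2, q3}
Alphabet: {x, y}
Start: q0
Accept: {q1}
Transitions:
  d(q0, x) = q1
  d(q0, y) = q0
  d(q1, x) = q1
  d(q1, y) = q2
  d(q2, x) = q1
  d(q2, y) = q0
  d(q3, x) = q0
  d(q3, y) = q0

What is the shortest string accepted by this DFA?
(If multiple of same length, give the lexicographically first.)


BFS by string length (lex-first path to each state shown):
  len 0: q0<-""
  len 1: q0<-"y", q1<-"x"
Found accept state at length 1.

"x"


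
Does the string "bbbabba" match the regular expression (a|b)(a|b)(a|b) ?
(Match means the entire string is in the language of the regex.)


|string| = 7; first = 'b'; last = 'a'

No, "bbbabba" does not match (a|b)(a|b)(a|b)


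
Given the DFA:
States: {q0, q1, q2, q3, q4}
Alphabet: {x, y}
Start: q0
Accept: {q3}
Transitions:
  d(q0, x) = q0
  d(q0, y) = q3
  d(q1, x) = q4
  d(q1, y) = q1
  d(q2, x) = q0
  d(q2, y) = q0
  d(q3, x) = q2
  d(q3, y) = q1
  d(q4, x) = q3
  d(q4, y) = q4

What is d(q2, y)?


Looking up transition d(q2, y)

q0
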